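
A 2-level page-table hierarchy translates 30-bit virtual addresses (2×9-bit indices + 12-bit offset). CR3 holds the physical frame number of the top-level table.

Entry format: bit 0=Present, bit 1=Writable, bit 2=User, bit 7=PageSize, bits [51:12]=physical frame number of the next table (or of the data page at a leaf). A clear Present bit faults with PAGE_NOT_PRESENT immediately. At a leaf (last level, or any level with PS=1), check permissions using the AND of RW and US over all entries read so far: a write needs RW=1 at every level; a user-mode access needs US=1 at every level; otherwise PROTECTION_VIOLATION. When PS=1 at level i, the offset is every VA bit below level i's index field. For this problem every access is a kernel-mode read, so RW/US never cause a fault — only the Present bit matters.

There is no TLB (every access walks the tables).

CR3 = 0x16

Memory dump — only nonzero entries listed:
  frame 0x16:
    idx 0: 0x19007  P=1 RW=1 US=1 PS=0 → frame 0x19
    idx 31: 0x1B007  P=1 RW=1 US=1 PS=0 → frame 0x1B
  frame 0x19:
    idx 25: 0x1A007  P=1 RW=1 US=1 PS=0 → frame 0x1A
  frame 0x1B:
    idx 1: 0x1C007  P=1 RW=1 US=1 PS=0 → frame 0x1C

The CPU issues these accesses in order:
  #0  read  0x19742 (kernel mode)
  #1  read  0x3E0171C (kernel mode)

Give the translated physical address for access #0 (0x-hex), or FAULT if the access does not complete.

Trace:
#0 VA=0x19742 (r,kernel):
  [0] read 0x16 idx=0: raw=0x19007 flags P=1 W=1 U=1 S=0
  [1] read 0x19 idx=25: raw=0x1A007 flags P=1 W=1 U=1 S=0
  ✓ 0x1A742  — 2 lookups
#1 VA=0x3E0171C (r,kernel):
  [0] read 0x16 idx=31: raw=0x1B007 flags P=1 W=1 U=1 S=0
  [1] read 0x1B idx=1: raw=0x1C007 flags P=1 W=1 U=1 S=0
  ✓ 0x1C71C  — 2 lookups

Access #0 PA: 0x1A742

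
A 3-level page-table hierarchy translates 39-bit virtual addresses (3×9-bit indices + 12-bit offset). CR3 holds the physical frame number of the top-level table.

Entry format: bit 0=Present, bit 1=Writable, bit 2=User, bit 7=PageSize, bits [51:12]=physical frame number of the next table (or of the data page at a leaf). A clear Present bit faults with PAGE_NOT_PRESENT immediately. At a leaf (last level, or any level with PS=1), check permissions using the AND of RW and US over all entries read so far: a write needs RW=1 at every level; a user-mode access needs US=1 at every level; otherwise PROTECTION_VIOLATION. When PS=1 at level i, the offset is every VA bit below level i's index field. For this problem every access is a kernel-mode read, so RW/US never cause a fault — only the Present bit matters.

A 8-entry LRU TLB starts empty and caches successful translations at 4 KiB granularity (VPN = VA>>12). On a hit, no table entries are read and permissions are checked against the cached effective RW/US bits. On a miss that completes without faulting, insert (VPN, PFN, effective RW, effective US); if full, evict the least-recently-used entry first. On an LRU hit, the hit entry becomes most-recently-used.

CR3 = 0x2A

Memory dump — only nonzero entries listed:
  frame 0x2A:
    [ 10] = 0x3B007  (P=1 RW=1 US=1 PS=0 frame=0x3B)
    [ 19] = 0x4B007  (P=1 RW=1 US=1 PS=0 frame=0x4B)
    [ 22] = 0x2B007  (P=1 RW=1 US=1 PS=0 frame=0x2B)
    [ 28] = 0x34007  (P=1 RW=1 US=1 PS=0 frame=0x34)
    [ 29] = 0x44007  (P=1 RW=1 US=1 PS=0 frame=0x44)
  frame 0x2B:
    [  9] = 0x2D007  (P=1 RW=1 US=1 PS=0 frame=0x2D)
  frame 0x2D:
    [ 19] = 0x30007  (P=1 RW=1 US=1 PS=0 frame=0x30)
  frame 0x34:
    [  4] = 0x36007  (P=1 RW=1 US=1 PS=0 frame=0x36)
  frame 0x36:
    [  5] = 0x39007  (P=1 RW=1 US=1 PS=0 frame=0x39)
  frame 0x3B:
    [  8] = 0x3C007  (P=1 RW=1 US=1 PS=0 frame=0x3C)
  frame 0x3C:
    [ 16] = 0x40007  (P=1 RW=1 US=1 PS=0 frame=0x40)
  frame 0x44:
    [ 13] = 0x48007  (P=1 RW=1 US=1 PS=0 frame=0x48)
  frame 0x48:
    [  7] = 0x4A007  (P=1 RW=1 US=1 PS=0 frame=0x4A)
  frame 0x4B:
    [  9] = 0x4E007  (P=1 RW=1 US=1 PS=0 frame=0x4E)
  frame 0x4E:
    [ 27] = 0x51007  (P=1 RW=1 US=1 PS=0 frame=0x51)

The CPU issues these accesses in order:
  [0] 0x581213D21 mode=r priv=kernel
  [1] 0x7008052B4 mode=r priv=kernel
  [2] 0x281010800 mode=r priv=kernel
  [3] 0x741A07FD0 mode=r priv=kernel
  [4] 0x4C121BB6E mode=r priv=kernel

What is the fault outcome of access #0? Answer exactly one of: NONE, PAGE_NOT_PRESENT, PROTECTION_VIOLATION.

Walk each access:
#0 VA=0x581213D21 (r,kernel):
  L0 @0x2A[22] → 0x2B007  P=1,RW=1,US=1,PS=0
  L1 @0x2B[9] → 0x2D007  P=1,RW=1,US=1,PS=0
  L2 @0x2D[19] → 0x30007  P=1,RW=1,US=1,PS=0
  ✓ 0x30D21  — 3 lookups
#1 VA=0x7008052B4 (r,kernel):
  L0 @0x2A[28] → 0x34007  P=1,RW=1,US=1,PS=0
  L1 @0x34[4] → 0x36007  P=1,RW=1,US=1,PS=0
  L2 @0x36[5] → 0x39007  P=1,RW=1,US=1,PS=0
  ✓ 0x392B4  — 3 lookups
#2 VA=0x281010800 (r,kernel):
  L0 @0x2A[10] → 0x3B007  P=1,RW=1,US=1,PS=0
  L1 @0x3B[8] → 0x3C007  P=1,RW=1,US=1,PS=0
  L2 @0x3C[16] → 0x40007  P=1,RW=1,US=1,PS=0
  ✓ 0x40800  — 3 lookups
#3 VA=0x741A07FD0 (r,kernel):
  L0 @0x2A[29] → 0x44007  P=1,RW=1,US=1,PS=0
  L1 @0x44[13] → 0x48007  P=1,RW=1,US=1,PS=0
  L2 @0x48[7] → 0x4A007  P=1,RW=1,US=1,PS=0
  ✓ 0x4AFD0  — 3 lookups
#4 VA=0x4C121BB6E (r,kernel):
  L0 @0x2A[19] → 0x4B007  P=1,RW=1,US=1,PS=0
  L1 @0x4B[9] → 0x4E007  P=1,RW=1,US=1,PS=0
  L2 @0x4E[27] → 0x51007  P=1,RW=1,US=1,PS=0
  ✓ 0x51B6E  — 3 lookups

Access #0 fault: NONE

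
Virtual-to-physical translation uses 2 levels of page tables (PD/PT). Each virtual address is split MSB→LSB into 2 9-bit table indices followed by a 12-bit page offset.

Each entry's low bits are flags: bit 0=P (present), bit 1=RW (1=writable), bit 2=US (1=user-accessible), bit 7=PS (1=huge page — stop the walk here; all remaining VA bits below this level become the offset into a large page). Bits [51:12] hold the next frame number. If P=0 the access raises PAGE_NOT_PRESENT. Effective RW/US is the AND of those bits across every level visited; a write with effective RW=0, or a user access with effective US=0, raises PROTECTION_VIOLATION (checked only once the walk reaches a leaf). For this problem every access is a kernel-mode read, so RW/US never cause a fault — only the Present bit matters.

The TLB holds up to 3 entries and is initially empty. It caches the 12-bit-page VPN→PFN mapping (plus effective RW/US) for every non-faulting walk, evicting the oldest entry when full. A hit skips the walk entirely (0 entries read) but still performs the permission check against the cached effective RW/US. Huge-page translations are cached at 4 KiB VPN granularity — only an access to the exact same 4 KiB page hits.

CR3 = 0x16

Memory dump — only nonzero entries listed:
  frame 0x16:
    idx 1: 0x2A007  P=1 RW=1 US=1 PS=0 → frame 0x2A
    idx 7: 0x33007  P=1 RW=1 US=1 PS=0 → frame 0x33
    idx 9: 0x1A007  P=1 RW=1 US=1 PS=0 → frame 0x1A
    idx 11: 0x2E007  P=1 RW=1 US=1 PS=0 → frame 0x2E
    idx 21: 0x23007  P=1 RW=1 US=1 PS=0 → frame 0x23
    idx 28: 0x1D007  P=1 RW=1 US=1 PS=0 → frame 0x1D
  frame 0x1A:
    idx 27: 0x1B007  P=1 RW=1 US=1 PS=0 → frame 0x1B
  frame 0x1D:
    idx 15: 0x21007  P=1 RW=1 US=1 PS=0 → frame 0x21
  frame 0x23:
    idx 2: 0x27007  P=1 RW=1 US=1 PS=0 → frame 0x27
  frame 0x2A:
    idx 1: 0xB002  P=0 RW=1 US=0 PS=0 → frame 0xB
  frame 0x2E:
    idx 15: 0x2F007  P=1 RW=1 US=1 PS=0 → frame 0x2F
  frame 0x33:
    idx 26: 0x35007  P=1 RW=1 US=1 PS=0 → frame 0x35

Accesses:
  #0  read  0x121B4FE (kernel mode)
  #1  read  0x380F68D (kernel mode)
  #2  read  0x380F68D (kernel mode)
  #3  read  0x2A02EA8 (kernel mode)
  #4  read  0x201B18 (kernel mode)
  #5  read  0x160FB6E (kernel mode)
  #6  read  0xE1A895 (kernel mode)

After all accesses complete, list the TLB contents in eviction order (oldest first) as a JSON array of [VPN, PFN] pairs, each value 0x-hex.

Trace:
#0 VA=0x121B4FE (r,kernel):
  L0 @0x16[9] → 0x1A007  P=1,RW=1,US=1,PS=0
  L1 @0x1A[27] → 0x1B007  P=1,RW=1,US=1,PS=0
  ⇒ phys 0x1B4FE  [2 reads]
#1 VA=0x380F68D (r,kernel):
  L0 @0x16[28] → 0x1D007  P=1,RW=1,US=1,PS=0
  L1 @0x1D[15] → 0x21007  P=1,RW=1,US=1,PS=0
  ⇒ phys 0x2168D  [2 reads]
#2 VA=0x380F68D (r,kernel):
  TLB hit vpn=0x380F → PA=0x2168D
#3 VA=0x2A02EA8 (r,kernel):
  L0 @0x16[21] → 0x23007  P=1,RW=1,US=1,PS=0
  L1 @0x23[2] → 0x27007  P=1,RW=1,US=1,PS=0
  ⇒ phys 0x27EA8  [2 reads]
#4 VA=0x201B18 (r,kernel):
  L0 @0x16[1] → 0x2A007  P=1,RW=1,US=1,PS=0
  L1 @0x2A[1] → 0xB002  P=0,RW=1,US=0,PS=0
  → PAGE_NOT_PRESENT  (2 entries read)
#5 VA=0x160FB6E (r,kernel):
  L0 @0x16[11] → 0x2E007  P=1,RW=1,US=1,PS=0
  L1 @0x2E[15] → 0x2F007  P=1,RW=1,US=1,PS=0
  ⇒ phys 0x2FB6E  [2 reads]
#6 VA=0xE1A895 (r,kernel):
  L0 @0x16[7] → 0x33007  P=1,RW=1,US=1,PS=0
  L1 @0x33[26] → 0x35007  P=1,RW=1,US=1,PS=0
  ⇒ phys 0x35895  [2 reads]

TLB: [["0x2A02", "0x27"], ["0x160F", "0x2F"], ["0xE1A", "0x35"]]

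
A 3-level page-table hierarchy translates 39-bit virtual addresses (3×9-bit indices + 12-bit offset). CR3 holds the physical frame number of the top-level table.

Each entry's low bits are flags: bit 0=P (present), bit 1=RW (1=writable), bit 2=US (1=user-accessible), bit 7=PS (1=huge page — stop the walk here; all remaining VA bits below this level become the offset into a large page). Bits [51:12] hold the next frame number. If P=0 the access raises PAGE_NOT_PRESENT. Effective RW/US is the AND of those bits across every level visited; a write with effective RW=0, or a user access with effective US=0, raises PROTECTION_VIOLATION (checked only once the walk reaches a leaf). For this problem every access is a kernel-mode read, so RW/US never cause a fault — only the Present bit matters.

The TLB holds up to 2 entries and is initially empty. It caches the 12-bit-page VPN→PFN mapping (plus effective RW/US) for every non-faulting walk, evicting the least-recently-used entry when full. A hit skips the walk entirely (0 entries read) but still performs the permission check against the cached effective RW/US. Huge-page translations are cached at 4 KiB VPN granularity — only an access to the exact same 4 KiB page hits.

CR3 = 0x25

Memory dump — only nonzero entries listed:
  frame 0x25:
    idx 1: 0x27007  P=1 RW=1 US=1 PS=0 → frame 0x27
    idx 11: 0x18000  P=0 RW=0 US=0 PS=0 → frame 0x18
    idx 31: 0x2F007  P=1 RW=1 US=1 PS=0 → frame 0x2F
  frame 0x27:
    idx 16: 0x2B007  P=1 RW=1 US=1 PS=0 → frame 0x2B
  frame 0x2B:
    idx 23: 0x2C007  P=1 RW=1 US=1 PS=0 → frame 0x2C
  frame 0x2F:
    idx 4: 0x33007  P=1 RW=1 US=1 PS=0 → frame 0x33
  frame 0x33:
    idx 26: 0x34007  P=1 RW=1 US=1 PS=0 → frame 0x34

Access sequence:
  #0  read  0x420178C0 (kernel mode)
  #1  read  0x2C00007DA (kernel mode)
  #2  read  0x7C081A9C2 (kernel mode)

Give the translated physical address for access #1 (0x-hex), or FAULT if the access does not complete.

Trace:
#0 VA=0x420178C0 (r,kernel):
  lvl0: tbl 0x25, slot 1 ⇒ 0x27007 (P1/RW1/US1/PS0)
  lvl1: tbl 0x27, slot 16 ⇒ 0x2B007 (P1/RW1/US1/PS0)
  lvl2: tbl 0x2B, slot 23 ⇒ 0x2C007 (P1/RW1/US1/PS0)
  ✓ 0x2C8C0  — 3 lookups
#1 VA=0x2C00007DA (r,kernel):
  lvl0: tbl 0x25, slot 11 ⇒ 0x18000 (P0/RW0/US0/PS0)
  → PAGE_NOT_PRESENT  (1 entries read)
#2 VA=0x7C081A9C2 (r,kernel):
  lvl0: tbl 0x25, slot 31 ⇒ 0x2F007 (P1/RW1/US1/PS0)
  lvl1: tbl 0x2F, slot 4 ⇒ 0x33007 (P1/RW1/US1/PS0)
  lvl2: tbl 0x33, slot 26 ⇒ 0x34007 (P1/RW1/US1/PS0)
  ✓ 0x349C2  — 3 lookups

Access #1 PA: FAULT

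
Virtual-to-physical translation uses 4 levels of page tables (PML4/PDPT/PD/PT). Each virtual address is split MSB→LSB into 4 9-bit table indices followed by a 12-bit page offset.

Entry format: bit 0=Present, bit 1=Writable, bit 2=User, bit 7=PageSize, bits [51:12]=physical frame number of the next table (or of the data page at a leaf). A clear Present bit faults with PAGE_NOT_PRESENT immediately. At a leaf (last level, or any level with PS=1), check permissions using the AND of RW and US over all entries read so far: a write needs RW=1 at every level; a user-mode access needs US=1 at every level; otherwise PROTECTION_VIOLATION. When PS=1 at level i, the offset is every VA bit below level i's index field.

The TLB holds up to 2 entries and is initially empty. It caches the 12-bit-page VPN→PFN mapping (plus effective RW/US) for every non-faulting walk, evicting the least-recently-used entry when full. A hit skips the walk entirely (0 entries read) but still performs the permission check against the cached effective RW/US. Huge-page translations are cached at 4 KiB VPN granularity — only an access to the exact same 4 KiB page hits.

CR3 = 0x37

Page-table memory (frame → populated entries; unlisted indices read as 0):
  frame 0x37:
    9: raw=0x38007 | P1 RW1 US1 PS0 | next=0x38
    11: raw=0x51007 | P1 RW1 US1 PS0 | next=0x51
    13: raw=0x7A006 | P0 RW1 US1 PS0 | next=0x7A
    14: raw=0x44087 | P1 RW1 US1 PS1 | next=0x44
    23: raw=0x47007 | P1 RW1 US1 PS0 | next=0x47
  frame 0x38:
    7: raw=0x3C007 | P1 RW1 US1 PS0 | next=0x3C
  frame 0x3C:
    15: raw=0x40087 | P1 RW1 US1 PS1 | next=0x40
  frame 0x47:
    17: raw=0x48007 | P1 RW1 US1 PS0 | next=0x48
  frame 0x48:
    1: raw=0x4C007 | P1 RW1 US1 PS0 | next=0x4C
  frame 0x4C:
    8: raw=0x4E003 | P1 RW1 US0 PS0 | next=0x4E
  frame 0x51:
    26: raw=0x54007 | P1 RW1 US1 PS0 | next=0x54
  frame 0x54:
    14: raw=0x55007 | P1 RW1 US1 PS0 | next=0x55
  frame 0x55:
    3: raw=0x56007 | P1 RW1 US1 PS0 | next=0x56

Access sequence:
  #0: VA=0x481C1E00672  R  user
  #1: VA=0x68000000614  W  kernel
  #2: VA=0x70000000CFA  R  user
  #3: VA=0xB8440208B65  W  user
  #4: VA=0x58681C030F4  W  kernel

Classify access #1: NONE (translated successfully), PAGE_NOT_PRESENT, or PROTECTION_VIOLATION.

Trace:
#0 VA=0x481C1E00672 (r,user):
  lvl0: tbl 0x37, slot 9 ⇒ 0x38007 (P1/RW1/US1/PS0)
  lvl1: tbl 0x38, slot 7 ⇒ 0x3C007 (P1/RW1/US1/PS0)
  lvl2: tbl 0x3C, slot 15 ⇒ 0x40087 (P1/RW1/US1/PS1)
  ✓ 0x40672 (huge @L2)  — 3 lookups
#1 VA=0x68000000614 (w,kernel):
  lvl0: tbl 0x37, slot 13 ⇒ 0x7A006 (P0/RW1/US1/PS0)
  → PAGE_NOT_PRESENT  (1 entries read)
#2 VA=0x70000000CFA (r,user):
  lvl0: tbl 0x37, slot 14 ⇒ 0x44087 (P1/RW1/US1/PS1)
  ✓ 0x44CFA (huge @L0)  — 1 lookups
#3 VA=0xB8440208B65 (w,user):
  lvl0: tbl 0x37, slot 23 ⇒ 0x47007 (P1/RW1/US1/PS0)
  lvl1: tbl 0x47, slot 17 ⇒ 0x48007 (P1/RW1/US1/PS0)
  lvl2: tbl 0x48, slot 1 ⇒ 0x4C007 (P1/RW1/US1/PS0)
  lvl3: tbl 0x4C, slot 8 ⇒ 0x4E003 (P1/RW1/US0/PS0)
  → PROTECTION_VIOLATION  (4 entries read)
#4 VA=0x58681C030F4 (w,kernel):
  lvl0: tbl 0x37, slot 11 ⇒ 0x51007 (P1/RW1/US1/PS0)
  lvl1: tbl 0x51, slot 26 ⇒ 0x54007 (P1/RW1/US1/PS0)
  lvl2: tbl 0x54, slot 14 ⇒ 0x55007 (P1/RW1/US1/PS0)
  lvl3: tbl 0x55, slot 3 ⇒ 0x56007 (P1/RW1/US1/PS0)
  ✓ 0x560F4  — 4 lookups

Access #1 fault: PAGE_NOT_PRESENT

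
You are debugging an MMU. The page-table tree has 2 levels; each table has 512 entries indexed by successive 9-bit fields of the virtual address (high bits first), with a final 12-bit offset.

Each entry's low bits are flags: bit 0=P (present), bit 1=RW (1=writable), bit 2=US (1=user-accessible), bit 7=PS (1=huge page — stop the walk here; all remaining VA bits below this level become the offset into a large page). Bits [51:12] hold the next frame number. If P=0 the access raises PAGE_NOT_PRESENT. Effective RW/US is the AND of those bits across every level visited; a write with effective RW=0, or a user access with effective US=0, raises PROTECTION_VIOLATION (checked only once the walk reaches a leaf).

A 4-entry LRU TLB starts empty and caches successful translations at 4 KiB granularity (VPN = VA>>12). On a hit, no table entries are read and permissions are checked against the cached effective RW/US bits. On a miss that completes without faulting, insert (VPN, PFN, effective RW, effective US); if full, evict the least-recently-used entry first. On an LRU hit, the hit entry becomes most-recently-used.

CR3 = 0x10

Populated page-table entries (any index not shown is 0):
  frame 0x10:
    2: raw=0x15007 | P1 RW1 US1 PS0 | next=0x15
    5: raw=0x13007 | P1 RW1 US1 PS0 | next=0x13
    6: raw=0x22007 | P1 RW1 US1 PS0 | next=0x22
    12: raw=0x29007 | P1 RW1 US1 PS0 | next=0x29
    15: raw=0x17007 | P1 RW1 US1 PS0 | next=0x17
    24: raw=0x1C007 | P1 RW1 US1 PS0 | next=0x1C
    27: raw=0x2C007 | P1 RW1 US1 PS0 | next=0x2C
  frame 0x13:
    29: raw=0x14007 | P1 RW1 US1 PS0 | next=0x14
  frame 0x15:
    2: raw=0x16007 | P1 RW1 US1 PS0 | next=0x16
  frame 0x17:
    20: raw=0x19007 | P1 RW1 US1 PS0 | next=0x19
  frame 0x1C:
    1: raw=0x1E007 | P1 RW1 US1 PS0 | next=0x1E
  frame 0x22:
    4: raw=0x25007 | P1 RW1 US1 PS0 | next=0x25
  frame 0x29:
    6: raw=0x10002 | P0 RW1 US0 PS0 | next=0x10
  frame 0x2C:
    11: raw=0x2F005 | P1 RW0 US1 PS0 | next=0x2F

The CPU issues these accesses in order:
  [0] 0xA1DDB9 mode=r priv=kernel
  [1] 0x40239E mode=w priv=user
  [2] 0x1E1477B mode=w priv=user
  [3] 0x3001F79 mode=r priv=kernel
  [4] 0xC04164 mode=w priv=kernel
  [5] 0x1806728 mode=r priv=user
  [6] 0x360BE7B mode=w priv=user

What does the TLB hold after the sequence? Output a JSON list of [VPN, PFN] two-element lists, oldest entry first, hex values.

Trace:
#0 VA=0xA1DDB9 (r,kernel):
  lvl0: tbl 0x10, slot 5 ⇒ 0x13007 (P1/RW1/US1/PS0)
  lvl1: tbl 0x13, slot 29 ⇒ 0x14007 (P1/RW1/US1/PS0)
  → PA=0x14DB9  (2 entries read)
#1 VA=0x40239E (w,user):
  lvl0: tbl 0x10, slot 2 ⇒ 0x15007 (P1/RW1/US1/PS0)
  lvl1: tbl 0x15, slot 2 ⇒ 0x16007 (P1/RW1/US1/PS0)
  → PA=0x1639E  (2 entries read)
#2 VA=0x1E1477B (w,user):
  lvl0: tbl 0x10, slot 15 ⇒ 0x17007 (P1/RW1/US1/PS0)
  lvl1: tbl 0x17, slot 20 ⇒ 0x19007 (P1/RW1/US1/PS0)
  → PA=0x1977B  (2 entries read)
#3 VA=0x3001F79 (r,kernel):
  lvl0: tbl 0x10, slot 24 ⇒ 0x1C007 (P1/RW1/US1/PS0)
  lvl1: tbl 0x1C, slot 1 ⇒ 0x1E007 (P1/RW1/US1/PS0)
  → PA=0x1EF79  (2 entries read)
#4 VA=0xC04164 (w,kernel):
  lvl0: tbl 0x10, slot 6 ⇒ 0x22007 (P1/RW1/US1/PS0)
  lvl1: tbl 0x22, slot 4 ⇒ 0x25007 (P1/RW1/US1/PS0)
  → PA=0x25164  (2 entries read)
#5 VA=0x1806728 (r,user):
  lvl0: tbl 0x10, slot 12 ⇒ 0x29007 (P1/RW1/US1/PS0)
  lvl1: tbl 0x29, slot 6 ⇒ 0x10002 (P0/RW1/US0/PS0)
  → PAGE_NOT_PRESENT  (2 entries read)
#6 VA=0x360BE7B (w,user):
  lvl0: tbl 0x10, slot 27 ⇒ 0x2C007 (P1/RW1/US1/PS0)
  lvl1: tbl 0x2C, slot 11 ⇒ 0x2F005 (P1/RW0/US1/PS0)
  → PROTECTION_VIOLATION  (2 entries read)

TLB: [["0x402", "0x16"], ["0x1E14", "0x19"], ["0x3001", "0x1E"], ["0xC04", "0x25"]]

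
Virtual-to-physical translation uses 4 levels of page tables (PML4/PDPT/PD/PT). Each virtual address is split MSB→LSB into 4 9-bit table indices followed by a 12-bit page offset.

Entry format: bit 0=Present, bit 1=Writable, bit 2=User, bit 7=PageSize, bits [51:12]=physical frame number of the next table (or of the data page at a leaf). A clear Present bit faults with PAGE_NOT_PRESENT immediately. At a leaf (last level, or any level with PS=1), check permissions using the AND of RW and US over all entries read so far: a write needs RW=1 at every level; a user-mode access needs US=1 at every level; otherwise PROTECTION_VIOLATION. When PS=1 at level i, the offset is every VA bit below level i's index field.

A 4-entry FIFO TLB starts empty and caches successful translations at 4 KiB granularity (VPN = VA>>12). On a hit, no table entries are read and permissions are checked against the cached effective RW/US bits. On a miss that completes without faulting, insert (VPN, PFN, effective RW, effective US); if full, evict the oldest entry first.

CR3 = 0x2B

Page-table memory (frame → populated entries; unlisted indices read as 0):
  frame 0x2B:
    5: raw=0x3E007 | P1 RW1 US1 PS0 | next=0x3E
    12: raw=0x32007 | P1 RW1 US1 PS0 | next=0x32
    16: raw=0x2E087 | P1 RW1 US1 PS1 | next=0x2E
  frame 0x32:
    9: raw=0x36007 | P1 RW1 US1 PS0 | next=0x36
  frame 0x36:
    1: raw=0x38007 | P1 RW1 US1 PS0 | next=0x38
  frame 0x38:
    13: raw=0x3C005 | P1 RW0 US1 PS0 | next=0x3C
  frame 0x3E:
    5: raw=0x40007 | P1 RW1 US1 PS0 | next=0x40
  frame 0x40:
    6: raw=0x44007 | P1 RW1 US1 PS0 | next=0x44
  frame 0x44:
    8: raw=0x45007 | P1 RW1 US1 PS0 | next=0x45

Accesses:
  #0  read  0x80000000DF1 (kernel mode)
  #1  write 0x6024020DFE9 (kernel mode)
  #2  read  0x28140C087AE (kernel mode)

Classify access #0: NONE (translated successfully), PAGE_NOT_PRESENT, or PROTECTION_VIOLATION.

Per-access translation:
#0 VA=0x80000000DF1 (r,kernel):
  [0] read 0x2B idx=16: raw=0x2E087 flags P=1 W=1 U=1 S=1
  ✓ 0x2EDF1 (huge @L0)  — 1 lookups
#1 VA=0x6024020DFE9 (w,kernel):
  [0] read 0x2B idx=12: raw=0x32007 flags P=1 W=1 U=1 S=0
  [1] read 0x32 idx=9: raw=0x36007 flags P=1 W=1 U=1 S=0
  [2] read 0x36 idx=1: raw=0x38007 flags P=1 W=1 U=1 S=0
  [3] read 0x38 idx=13: raw=0x3C005 flags P=1 W=0 U=1 S=0
  → PROTECTION_VIOLATION  (4 entries read)
#2 VA=0x28140C087AE (r,kernel):
  [0] read 0x2B idx=5: raw=0x3E007 flags P=1 W=1 U=1 S=0
  [1] read 0x3E idx=5: raw=0x40007 flags P=1 W=1 U=1 S=0
  [2] read 0x40 idx=6: raw=0x44007 flags P=1 W=1 U=1 S=0
  [3] read 0x44 idx=8: raw=0x45007 flags P=1 W=1 U=1 S=0
  ✓ 0x457AE  — 4 lookups

Access #0 fault: NONE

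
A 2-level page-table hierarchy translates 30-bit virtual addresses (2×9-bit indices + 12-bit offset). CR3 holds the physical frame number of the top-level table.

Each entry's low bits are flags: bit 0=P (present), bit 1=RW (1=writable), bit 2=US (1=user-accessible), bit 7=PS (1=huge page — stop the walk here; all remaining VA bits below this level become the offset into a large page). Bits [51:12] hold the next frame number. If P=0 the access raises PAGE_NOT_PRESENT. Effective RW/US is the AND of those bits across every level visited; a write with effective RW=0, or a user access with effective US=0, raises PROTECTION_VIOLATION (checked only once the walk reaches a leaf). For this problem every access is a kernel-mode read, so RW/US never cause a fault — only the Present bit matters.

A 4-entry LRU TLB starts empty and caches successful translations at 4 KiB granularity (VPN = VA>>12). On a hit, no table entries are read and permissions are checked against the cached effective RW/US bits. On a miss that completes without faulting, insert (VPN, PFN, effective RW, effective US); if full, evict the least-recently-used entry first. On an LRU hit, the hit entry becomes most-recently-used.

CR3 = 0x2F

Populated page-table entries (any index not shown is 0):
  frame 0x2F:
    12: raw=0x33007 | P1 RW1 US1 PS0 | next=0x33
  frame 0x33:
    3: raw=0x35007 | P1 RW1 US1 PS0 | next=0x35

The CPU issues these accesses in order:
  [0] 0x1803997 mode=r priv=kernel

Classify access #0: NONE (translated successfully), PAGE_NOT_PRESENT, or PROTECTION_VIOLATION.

Walk each access:
#0 VA=0x1803997 (r,kernel):
  [0] read 0x2F idx=12: raw=0x33007 flags P=1 W=1 U=1 S=0
  [1] read 0x33 idx=3: raw=0x35007 flags P=1 W=1 U=1 S=0
  ⇒ phys 0x35997  [2 reads]

Access #0 fault: NONE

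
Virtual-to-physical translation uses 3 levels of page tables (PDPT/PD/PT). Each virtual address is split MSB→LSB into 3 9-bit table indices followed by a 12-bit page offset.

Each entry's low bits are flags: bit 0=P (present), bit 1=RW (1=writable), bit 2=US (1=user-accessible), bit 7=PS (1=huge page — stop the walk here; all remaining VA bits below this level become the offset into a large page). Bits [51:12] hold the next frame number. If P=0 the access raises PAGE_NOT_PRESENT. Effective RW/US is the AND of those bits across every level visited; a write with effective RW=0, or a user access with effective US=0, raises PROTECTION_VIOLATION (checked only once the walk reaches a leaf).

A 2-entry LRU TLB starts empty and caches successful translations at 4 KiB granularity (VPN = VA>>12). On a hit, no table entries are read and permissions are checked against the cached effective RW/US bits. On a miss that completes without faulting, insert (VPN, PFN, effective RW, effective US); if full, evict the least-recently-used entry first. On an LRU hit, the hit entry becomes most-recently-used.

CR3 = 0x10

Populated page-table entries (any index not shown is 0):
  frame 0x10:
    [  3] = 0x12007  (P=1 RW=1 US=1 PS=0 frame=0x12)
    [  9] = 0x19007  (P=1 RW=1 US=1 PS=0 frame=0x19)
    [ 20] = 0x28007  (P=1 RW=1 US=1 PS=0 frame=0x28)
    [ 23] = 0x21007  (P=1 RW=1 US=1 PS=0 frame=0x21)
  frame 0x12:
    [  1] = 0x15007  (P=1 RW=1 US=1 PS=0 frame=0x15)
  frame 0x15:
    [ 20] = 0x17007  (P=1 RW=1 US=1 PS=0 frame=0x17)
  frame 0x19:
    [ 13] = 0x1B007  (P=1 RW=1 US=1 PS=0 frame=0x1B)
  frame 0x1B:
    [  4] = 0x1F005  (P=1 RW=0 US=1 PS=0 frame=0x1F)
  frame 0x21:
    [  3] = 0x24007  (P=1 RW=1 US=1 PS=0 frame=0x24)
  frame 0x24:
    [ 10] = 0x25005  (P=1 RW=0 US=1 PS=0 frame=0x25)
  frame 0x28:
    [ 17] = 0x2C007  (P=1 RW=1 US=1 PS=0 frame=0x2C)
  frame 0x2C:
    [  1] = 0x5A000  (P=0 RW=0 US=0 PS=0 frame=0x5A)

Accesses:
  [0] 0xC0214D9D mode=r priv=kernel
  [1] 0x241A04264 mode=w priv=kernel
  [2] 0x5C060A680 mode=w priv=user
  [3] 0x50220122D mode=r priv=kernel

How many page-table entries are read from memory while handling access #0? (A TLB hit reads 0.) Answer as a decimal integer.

Walk each access:
#0 VA=0xC0214D9D (r,kernel):
  L0: frame=0x10 idx=3 entry=0x12007 [P=1 RW=1 US=1 PS=0]
  L1: frame=0x12 idx=1 entry=0x15007 [P=1 RW=1 US=1 PS=0]
  L2: frame=0x15 idx=20 entry=0x17007 [P=1 RW=1 US=1 PS=0]
  → PA=0x17D9D  (3 entries read)
#1 VA=0x241A04264 (w,kernel):
  L0: frame=0x10 idx=9 entry=0x19007 [P=1 RW=1 US=1 PS=0]
  L1: frame=0x19 idx=13 entry=0x1B007 [P=1 RW=1 US=1 PS=0]
  L2: frame=0x1B idx=4 entry=0x1F005 [P=1 RW=0 US=1 PS=0]
  → PROTECTION_VIOLATION  (3 entries read)
#2 VA=0x5C060A680 (w,user):
  L0: frame=0x10 idx=23 entry=0x21007 [P=1 RW=1 US=1 PS=0]
  L1: frame=0x21 idx=3 entry=0x24007 [P=1 RW=1 US=1 PS=0]
  L2: frame=0x24 idx=10 entry=0x25005 [P=1 RW=0 US=1 PS=0]
  → PROTECTION_VIOLATION  (3 entries read)
#3 VA=0x50220122D (r,kernel):
  L0: frame=0x10 idx=20 entry=0x28007 [P=1 RW=1 US=1 PS=0]
  L1: frame=0x28 idx=17 entry=0x2C007 [P=1 RW=1 US=1 PS=0]
  L2: frame=0x2C idx=1 entry=0x5A000 [P=0 RW=0 US=0 PS=0]
  → PAGE_NOT_PRESENT  (3 entries read)

Entries read for #0: 3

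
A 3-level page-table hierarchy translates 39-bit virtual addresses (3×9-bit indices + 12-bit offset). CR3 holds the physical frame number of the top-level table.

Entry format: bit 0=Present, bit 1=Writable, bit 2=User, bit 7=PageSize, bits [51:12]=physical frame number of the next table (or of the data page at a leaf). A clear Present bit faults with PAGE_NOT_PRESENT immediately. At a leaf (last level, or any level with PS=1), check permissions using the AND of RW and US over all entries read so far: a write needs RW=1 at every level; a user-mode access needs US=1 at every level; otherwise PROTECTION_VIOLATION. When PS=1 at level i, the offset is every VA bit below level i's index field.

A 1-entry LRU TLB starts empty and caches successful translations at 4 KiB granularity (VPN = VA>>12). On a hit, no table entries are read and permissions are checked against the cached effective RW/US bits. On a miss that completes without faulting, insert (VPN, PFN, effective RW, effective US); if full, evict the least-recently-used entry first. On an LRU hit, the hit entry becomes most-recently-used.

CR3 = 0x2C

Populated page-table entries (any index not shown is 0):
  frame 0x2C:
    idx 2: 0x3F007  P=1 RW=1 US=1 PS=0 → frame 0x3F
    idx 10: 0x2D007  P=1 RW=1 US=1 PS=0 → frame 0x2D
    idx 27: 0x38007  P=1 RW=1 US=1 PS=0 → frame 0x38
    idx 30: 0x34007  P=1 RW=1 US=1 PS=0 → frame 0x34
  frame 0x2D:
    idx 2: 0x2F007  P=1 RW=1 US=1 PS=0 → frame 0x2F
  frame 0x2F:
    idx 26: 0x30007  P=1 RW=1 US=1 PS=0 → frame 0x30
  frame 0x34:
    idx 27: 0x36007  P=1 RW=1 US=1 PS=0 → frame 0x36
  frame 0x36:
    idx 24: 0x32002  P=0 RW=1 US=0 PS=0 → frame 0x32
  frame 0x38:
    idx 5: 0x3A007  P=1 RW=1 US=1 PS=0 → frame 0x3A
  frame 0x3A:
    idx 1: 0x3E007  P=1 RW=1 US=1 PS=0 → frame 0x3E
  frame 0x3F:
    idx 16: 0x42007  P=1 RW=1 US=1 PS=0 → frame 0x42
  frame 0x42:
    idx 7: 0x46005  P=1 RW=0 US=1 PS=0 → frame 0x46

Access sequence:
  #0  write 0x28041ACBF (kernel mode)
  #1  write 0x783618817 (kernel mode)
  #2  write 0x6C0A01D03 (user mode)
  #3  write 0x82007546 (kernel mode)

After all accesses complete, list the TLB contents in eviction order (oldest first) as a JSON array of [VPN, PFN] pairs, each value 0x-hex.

Trace:
#0 VA=0x28041ACBF (w,kernel):
  lvl0: tbl 0x2C, slot 10 ⇒ 0x2D007 (P1/RW1/US1/PS0)
  lvl1: tbl 0x2D, slot 2 ⇒ 0x2F007 (P1/RW1/US1/PS0)
  lvl2: tbl 0x2F, slot 26 ⇒ 0x30007 (P1/RW1/US1/PS0)
  → PA=0x30CBF  (3 entries read)
#1 VA=0x783618817 (w,kernel):
  lvl0: tbl 0x2C, slot 30 ⇒ 0x34007 (P1/RW1/US1/PS0)
  lvl1: tbl 0x34, slot 27 ⇒ 0x36007 (P1/RW1/US1/PS0)
  lvl2: tbl 0x36, slot 24 ⇒ 0x32002 (P0/RW1/US0/PS0)
  ⇒ fault: PAGE_NOT_PRESENT  — 3 lookups
#2 VA=0x6C0A01D03 (w,user):
  lvl0: tbl 0x2C, slot 27 ⇒ 0x38007 (P1/RW1/US1/PS0)
  lvl1: tbl 0x38, slot 5 ⇒ 0x3A007 (P1/RW1/US1/PS0)
  lvl2: tbl 0x3A, slot 1 ⇒ 0x3E007 (P1/RW1/US1/PS0)
  → PA=0x3ED03  (3 entries read)
#3 VA=0x82007546 (w,kernel):
  lvl0: tbl 0x2C, slot 2 ⇒ 0x3F007 (P1/RW1/US1/PS0)
  lvl1: tbl 0x3F, slot 16 ⇒ 0x42007 (P1/RW1/US1/PS0)
  lvl2: tbl 0x42, slot 7 ⇒ 0x46005 (P1/RW0/US1/PS0)
  ⇒ fault: PROTECTION_VIOLATION  — 3 lookups

TLB: [["0x6C0A01", "0x3E"]]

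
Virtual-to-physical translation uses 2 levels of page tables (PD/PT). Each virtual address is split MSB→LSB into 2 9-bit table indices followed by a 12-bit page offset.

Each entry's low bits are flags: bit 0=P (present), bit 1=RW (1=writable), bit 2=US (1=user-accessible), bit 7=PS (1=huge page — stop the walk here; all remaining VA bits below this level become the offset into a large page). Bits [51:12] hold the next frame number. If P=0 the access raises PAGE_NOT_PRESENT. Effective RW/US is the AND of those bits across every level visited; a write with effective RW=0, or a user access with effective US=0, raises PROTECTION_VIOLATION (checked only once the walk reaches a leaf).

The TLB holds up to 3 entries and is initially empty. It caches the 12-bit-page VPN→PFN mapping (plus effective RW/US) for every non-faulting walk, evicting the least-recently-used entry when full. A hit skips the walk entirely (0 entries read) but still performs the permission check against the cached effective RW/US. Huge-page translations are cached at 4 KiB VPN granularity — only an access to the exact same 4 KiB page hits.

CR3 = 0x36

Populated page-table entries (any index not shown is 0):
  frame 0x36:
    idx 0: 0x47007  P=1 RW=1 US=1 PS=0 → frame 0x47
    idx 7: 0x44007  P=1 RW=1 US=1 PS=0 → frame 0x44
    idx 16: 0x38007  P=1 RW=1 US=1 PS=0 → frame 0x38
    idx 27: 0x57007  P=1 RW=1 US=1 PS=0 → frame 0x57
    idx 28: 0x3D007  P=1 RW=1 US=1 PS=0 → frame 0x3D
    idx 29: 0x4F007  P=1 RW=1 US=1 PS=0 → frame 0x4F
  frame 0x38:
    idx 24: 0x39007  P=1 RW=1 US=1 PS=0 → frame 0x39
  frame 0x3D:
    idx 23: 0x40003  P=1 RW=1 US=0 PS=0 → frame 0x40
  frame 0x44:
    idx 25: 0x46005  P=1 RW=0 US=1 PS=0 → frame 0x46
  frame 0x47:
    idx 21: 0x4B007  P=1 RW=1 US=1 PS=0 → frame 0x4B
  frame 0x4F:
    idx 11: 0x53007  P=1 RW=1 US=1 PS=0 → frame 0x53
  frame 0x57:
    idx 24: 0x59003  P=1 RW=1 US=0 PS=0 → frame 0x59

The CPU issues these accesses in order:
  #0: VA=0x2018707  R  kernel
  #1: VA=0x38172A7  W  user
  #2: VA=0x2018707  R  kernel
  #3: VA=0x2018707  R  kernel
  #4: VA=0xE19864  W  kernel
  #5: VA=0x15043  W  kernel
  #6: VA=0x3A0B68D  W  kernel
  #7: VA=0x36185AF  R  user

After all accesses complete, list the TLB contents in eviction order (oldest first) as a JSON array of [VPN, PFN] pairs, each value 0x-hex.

Trace:
#0 VA=0x2018707 (r,kernel):
  [0] read 0x36 idx=16: raw=0x38007 flags P=1 W=1 U=1 S=0
  [1] read 0x38 idx=24: raw=0x39007 flags P=1 W=1 U=1 S=0
  ⇒ phys 0x39707  [2 reads]
#1 VA=0x38172A7 (w,user):
  [0] read 0x36 idx=28: raw=0x3D007 flags P=1 W=1 U=1 S=0
  [1] read 0x3D idx=23: raw=0x40003 flags P=1 W=1 U=0 S=0
  ✗ PROTECTION_VIOLATION  [2 reads]
#2 VA=0x2018707 (r,kernel):
  TLB hit vpn=0x2018 → PA=0x39707
#3 VA=0x2018707 (r,kernel):
  TLB hit vpn=0x2018 → PA=0x39707
#4 VA=0xE19864 (w,kernel):
  [0] read 0x36 idx=7: raw=0x44007 flags P=1 W=1 U=1 S=0
  [1] read 0x44 idx=25: raw=0x46005 flags P=1 W=0 U=1 S=0
  ✗ PROTECTION_VIOLATION  [2 reads]
#5 VA=0x15043 (w,kernel):
  [0] read 0x36 idx=0: raw=0x47007 flags P=1 W=1 U=1 S=0
  [1] read 0x47 idx=21: raw=0x4B007 flags P=1 W=1 U=1 S=0
  ⇒ phys 0x4B043  [2 reads]
#6 VA=0x3A0B68D (w,kernel):
  [0] read 0x36 idx=29: raw=0x4F007 flags P=1 W=1 U=1 S=0
  [1] read 0x4F idx=11: raw=0x53007 flags P=1 W=1 U=1 S=0
  ⇒ phys 0x5368D  [2 reads]
#7 VA=0x36185AF (r,user):
  [0] read 0x36 idx=27: raw=0x57007 flags P=1 W=1 U=1 S=0
  [1] read 0x57 idx=24: raw=0x59003 flags P=1 W=1 U=0 S=0
  ✗ PROTECTION_VIOLATION  [2 reads]

TLB: [["0x2018", "0x39"], ["0x15", "0x4B"], ["0x3A0B", "0x53"]]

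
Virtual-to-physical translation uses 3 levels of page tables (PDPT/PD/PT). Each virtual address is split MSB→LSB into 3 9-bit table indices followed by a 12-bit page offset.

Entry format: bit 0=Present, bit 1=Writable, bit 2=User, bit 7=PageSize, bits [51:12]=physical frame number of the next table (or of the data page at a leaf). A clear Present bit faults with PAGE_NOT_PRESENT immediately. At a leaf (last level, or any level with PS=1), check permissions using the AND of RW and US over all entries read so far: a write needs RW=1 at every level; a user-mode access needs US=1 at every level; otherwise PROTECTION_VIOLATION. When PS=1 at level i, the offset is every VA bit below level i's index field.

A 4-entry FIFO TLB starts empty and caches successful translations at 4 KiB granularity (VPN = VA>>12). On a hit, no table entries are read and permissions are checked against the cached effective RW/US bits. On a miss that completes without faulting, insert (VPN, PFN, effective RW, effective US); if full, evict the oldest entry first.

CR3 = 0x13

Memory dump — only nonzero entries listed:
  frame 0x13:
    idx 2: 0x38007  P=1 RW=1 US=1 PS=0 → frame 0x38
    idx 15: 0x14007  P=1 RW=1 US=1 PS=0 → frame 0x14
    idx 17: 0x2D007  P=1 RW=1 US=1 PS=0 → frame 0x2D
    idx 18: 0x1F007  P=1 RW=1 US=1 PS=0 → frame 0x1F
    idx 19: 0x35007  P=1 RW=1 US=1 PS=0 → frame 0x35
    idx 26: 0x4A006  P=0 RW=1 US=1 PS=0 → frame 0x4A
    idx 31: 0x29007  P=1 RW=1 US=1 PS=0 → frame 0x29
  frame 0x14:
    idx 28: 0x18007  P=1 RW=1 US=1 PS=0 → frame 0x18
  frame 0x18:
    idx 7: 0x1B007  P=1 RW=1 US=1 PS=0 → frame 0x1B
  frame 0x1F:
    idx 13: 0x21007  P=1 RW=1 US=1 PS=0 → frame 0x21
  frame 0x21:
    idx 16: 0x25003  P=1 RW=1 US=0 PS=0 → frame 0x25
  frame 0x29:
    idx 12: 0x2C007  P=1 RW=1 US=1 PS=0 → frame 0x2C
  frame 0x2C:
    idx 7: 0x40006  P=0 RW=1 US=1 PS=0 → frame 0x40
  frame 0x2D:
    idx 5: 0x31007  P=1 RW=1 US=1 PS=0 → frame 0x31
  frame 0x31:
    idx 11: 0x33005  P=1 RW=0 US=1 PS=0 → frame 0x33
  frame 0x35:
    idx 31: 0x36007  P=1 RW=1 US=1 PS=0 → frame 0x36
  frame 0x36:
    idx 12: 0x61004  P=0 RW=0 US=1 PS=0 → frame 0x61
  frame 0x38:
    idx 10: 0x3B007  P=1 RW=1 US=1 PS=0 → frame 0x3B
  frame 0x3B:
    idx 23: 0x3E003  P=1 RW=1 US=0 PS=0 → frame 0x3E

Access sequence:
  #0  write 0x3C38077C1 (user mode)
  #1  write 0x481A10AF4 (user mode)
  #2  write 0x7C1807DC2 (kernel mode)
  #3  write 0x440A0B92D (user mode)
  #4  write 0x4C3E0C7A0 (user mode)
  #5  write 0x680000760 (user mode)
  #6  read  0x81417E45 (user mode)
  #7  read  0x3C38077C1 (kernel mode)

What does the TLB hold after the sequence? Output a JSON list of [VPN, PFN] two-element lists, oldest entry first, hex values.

Trace:
#0 VA=0x3C38077C1 (w,user):
  L0 @0x13[15] → 0x14007  P=1,RW=1,US=1,PS=0
  L1 @0x14[28] → 0x18007  P=1,RW=1,US=1,PS=0
  L2 @0x18[7] → 0x1B007  P=1,RW=1,US=1,PS=0
  ✓ 0x1B7C1  — 3 lookups
#1 VA=0x481A10AF4 (w,user):
  L0 @0x13[18] → 0x1F007  P=1,RW=1,US=1,PS=0
  L1 @0x1F[13] → 0x21007  P=1,RW=1,US=1,PS=0
  L2 @0x21[16] → 0x25003  P=1,RW=1,US=0,PS=0
  ✗ PROTECTION_VIOLATION  [3 reads]
#2 VA=0x7C1807DC2 (w,kernel):
  L0 @0x13[31] → 0x29007  P=1,RW=1,US=1,PS=0
  L1 @0x29[12] → 0x2C007  P=1,RW=1,US=1,PS=0
  L2 @0x2C[7] → 0x40006  P=0,RW=1,US=1,PS=0
  ✗ PAGE_NOT_PRESENT  [3 reads]
#3 VA=0x440A0B92D (w,user):
  L0 @0x13[17] → 0x2D007  P=1,RW=1,US=1,PS=0
  L1 @0x2D[5] → 0x31007  P=1,RW=1,US=1,PS=0
  L2 @0x31[11] → 0x33005  P=1,RW=0,US=1,PS=0
  ✗ PROTECTION_VIOLATION  [3 reads]
#4 VA=0x4C3E0C7A0 (w,user):
  L0 @0x13[19] → 0x35007  P=1,RW=1,US=1,PS=0
  L1 @0x35[31] → 0x36007  P=1,RW=1,US=1,PS=0
  L2 @0x36[12] → 0x61004  P=0,RW=0,US=1,PS=0
  ✗ PAGE_NOT_PRESENT  [3 reads]
#5 VA=0x680000760 (w,user):
  L0 @0x13[26] → 0x4A006  P=0,RW=1,US=1,PS=0
  ✗ PAGE_NOT_PRESENT  [1 reads]
#6 VA=0x81417E45 (r,user):
  L0 @0x13[2] → 0x38007  P=1,RW=1,US=1,PS=0
  L1 @0x38[10] → 0x3B007  P=1,RW=1,US=1,PS=0
  L2 @0x3B[23] → 0x3E003  P=1,RW=1,US=0,PS=0
  ✗ PROTECTION_VIOLATION  [3 reads]
#7 VA=0x3C38077C1 (r,kernel):
  TLB hit vpn=0x3C3807 → PA=0x1B7C1

TLB: [["0x3C3807", "0x1B"]]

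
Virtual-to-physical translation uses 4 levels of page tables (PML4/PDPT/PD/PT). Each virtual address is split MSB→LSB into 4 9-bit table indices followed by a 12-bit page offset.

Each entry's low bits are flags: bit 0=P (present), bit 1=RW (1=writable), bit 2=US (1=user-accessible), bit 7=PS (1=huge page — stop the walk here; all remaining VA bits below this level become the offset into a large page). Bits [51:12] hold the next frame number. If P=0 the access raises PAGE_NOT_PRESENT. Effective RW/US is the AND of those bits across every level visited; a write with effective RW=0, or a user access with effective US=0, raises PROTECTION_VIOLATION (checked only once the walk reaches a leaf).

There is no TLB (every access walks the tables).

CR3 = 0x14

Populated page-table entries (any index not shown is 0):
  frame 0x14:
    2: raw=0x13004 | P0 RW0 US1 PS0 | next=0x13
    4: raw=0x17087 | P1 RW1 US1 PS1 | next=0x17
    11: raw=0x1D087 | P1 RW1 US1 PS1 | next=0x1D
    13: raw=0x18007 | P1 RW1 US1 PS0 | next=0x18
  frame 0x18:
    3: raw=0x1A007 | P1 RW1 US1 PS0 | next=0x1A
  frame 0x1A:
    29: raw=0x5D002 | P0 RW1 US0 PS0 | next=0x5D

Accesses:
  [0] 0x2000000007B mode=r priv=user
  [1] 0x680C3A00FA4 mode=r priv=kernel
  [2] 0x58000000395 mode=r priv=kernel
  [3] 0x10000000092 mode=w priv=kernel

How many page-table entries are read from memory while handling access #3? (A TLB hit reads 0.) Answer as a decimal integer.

Per-access translation:
#0 VA=0x2000000007B (r,user):
  [0] read 0x14 idx=4: raw=0x17087 flags P=1 W=1 U=1 S=1
  ⇒ phys 0x1707B (huge @L0)  [1 reads]
#1 VA=0x680C3A00FA4 (r,kernel):
  [0] read 0x14 idx=13: raw=0x18007 flags P=1 W=1 U=1 S=0
  [1] read 0x18 idx=3: raw=0x1A007 flags P=1 W=1 U=1 S=0
  [2] read 0x1A idx=29: raw=0x5D002 flags P=0 W=1 U=0 S=0
  ✗ PAGE_NOT_PRESENT  [3 reads]
#2 VA=0x58000000395 (r,kernel):
  [0] read 0x14 idx=11: raw=0x1D087 flags P=1 W=1 U=1 S=1
  ⇒ phys 0x1D395 (huge @L0)  [1 reads]
#3 VA=0x10000000092 (w,kernel):
  [0] read 0x14 idx=2: raw=0x13004 flags P=0 W=0 U=1 S=0
  ✗ PAGE_NOT_PRESENT  [1 reads]

Entries read for #3: 1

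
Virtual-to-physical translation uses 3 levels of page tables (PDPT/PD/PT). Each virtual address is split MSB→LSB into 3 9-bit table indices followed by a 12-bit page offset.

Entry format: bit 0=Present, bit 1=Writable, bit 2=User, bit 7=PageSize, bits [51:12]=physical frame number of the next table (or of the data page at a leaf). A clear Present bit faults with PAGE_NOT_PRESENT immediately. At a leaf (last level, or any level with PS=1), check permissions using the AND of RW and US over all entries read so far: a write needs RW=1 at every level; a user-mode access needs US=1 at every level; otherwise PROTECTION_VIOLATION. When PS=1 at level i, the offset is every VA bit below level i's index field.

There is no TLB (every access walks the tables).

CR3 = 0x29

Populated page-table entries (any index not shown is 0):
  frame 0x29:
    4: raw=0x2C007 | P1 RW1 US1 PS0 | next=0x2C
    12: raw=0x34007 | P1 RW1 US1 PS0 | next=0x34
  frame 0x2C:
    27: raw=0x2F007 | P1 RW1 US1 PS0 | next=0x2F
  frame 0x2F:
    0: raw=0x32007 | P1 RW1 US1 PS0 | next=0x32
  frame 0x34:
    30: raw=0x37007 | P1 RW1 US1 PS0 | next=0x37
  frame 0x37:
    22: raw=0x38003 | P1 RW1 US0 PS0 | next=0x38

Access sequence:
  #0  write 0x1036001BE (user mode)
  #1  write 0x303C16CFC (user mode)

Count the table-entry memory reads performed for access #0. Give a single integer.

Walk each access:
#0 VA=0x1036001BE (w,user):
  L0 @0x29[4] → 0x2C007  P=1,RW=1,US=1,PS=0
  L1 @0x2C[27] → 0x2F007  P=1,RW=1,US=1,PS=0
  L2 @0x2F[0] → 0x32007  P=1,RW=1,US=1,PS=0
  → PA=0x321BE  (3 entries read)
#1 VA=0x303C16CFC (w,user):
  L0 @0x29[12] → 0x34007  P=1,RW=1,US=1,PS=0
  L1 @0x34[30] → 0x37007  P=1,RW=1,US=1,PS=0
  L2 @0x37[22] → 0x38003  P=1,RW=1,US=0,PS=0
  ⇒ fault: PROTECTION_VIOLATION  — 3 lookups

Entries read for #0: 3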